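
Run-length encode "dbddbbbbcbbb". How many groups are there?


Input: dbddbbbbcbbb
Scanning for consecutive runs:
  Group 1: 'd' x 1 (positions 0-0)
  Group 2: 'b' x 1 (positions 1-1)
  Group 3: 'd' x 2 (positions 2-3)
  Group 4: 'b' x 4 (positions 4-7)
  Group 5: 'c' x 1 (positions 8-8)
  Group 6: 'b' x 3 (positions 9-11)
Total groups: 6

6


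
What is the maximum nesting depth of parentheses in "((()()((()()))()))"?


Input: "((()()((()()))()))"
Tracking depth:
  Position 0 '(': depth becomes 1
  Position 1 '(': depth becomes 2
  Position 2 '(': depth becomes 3
  Position 3 ')': depth becomes 2
  Position 4 '(': depth becomes 3
  Position 5 ')': depth becomes 2
  Position 6 '(': depth becomes 3
  Position 7 '(': depth becomes 4
  Position 8 '(': depth becomes 5
  Position 9 ')': depth becomes 4
  Position 10 '(': depth becomes 5
  Position 11 ')': depth becomes 4
  Position 12 ')': depth becomes 3
  Position 13 ')': depth becomes 2
  Position 14 '(': depth becomes 3
  Position 15 ')': depth becomes 2
  Position 16 ')': depth becomes 1
  Position 17 ')': depth becomes 0
Maximum depth reached: 5

5


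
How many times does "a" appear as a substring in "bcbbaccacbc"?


Searching for "a" in "bcbbaccacbc"
Scanning each position:
  Position 0: "b" => no
  Position 1: "c" => no
  Position 2: "b" => no
  Position 3: "b" => no
  Position 4: "a" => MATCH
  Position 5: "c" => no
  Position 6: "c" => no
  Position 7: "a" => MATCH
  Position 8: "c" => no
  Position 9: "b" => no
  Position 10: "c" => no
Total occurrences: 2

2


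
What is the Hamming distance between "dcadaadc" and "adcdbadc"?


Comparing "dcadaadc" and "adcdbadc" position by position:
  Position 0: 'd' vs 'a' => differ
  Position 1: 'c' vs 'd' => differ
  Position 2: 'a' vs 'c' => differ
  Position 3: 'd' vs 'd' => same
  Position 4: 'a' vs 'b' => differ
  Position 5: 'a' vs 'a' => same
  Position 6: 'd' vs 'd' => same
  Position 7: 'c' vs 'c' => same
Total differences (Hamming distance): 4

4


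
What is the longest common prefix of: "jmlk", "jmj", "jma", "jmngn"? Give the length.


Words: jmlk, jmj, jma, jmngn
  Position 0: all 'j' => match
  Position 1: all 'm' => match
  Position 2: ('l', 'j', 'a', 'n') => mismatch, stop
LCP = "jm" (length 2)

2


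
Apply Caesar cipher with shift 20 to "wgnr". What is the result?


Caesar cipher: shift "wgnr" by 20
  'w' (pos 22) + 20 = pos 16 = 'q'
  'g' (pos 6) + 20 = pos 0 = 'a'
  'n' (pos 13) + 20 = pos 7 = 'h'
  'r' (pos 17) + 20 = pos 11 = 'l'
Result: qahl

qahl


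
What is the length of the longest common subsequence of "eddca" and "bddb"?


LCS of "eddca" and "bddb"
DP table:
           b    d    d    b
      0    0    0    0    0
  e   0    0    0    0    0
  d   0    0    1    1    1
  d   0    0    1    2    2
  c   0    0    1    2    2
  a   0    0    1    2    2
LCS length = dp[5][4] = 2

2


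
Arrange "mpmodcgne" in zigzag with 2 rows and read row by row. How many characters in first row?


Zigzag "mpmodcgne" into 2 rows:
Placing characters:
  'm' => row 0
  'p' => row 1
  'm' => row 0
  'o' => row 1
  'd' => row 0
  'c' => row 1
  'g' => row 0
  'n' => row 1
  'e' => row 0
Rows:
  Row 0: "mmdge"
  Row 1: "pocn"
First row length: 5

5


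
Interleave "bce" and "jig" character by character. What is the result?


Interleaving "bce" and "jig":
  Position 0: 'b' from first, 'j' from second => "bj"
  Position 1: 'c' from first, 'i' from second => "ci"
  Position 2: 'e' from first, 'g' from second => "eg"
Result: bjcieg

bjcieg


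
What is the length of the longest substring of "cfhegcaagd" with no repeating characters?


Input: "cfhegcaagd"
Sliding window (track last position of each char):
  Position 0 ('c'): window [0,0] length 1 -- new best
  Position 1 ('f'): window [0,1] length 2 -- new best
  Position 2 ('h'): window [0,2] length 3 -- new best
  Position 3 ('e'): window [0,3] length 4 -- new best
  Position 4 ('g'): window [0,4] length 5 -- new best
  Position 5 ('c'): repeat (last at 0), move window start to 1
  Position 5 ('c'): window [1,5] length 5
  Position 6 ('a'): window [1,6] length 6 -- new best
  Position 7 ('a'): repeat (last at 6), move window start to 7
  Position 7 ('a'): window [7,7] length 1
  Position 8 ('g'): window [7,8] length 2
  Position 9 ('d'): window [7,9] length 3
Longest substring with no repeats: "fhegca" with length 6

6


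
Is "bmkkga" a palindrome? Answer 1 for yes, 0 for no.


Input: bmkkga
Reversed: agkkmb
  Compare pos 0 ('b') with pos 5 ('a'): MISMATCH
  Compare pos 1 ('m') with pos 4 ('g'): MISMATCH
  Compare pos 2 ('k') with pos 3 ('k'): match
Result: not a palindrome

0


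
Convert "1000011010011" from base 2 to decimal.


Input: "1000011010011" in base 2
Positional expansion:
  Digit '1' (value 1) x 2^12 = 4096
  Digit '0' (value 0) x 2^11 = 0
  Digit '0' (value 0) x 2^10 = 0
  Digit '0' (value 0) x 2^9 = 0
  Digit '0' (value 0) x 2^8 = 0
  Digit '1' (value 1) x 2^7 = 128
  Digit '1' (value 1) x 2^6 = 64
  Digit '0' (value 0) x 2^5 = 0
  Digit '1' (value 1) x 2^4 = 16
  Digit '0' (value 0) x 2^3 = 0
  Digit '0' (value 0) x 2^2 = 0
  Digit '1' (value 1) x 2^1 = 2
  Digit '1' (value 1) x 2^0 = 1
Sum = 4307

4307


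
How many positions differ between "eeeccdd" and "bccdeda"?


Comparing "eeeccdd" and "bccdeda" position by position:
  Position 0: 'e' vs 'b' => DIFFER
  Position 1: 'e' vs 'c' => DIFFER
  Position 2: 'e' vs 'c' => DIFFER
  Position 3: 'c' vs 'd' => DIFFER
  Position 4: 'c' vs 'e' => DIFFER
  Position 5: 'd' vs 'd' => same
  Position 6: 'd' vs 'a' => DIFFER
Positions that differ: 6

6


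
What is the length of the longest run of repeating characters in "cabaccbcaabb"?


Input: "cabaccbcaabb"
Scanning for longest run:
  Position 1 ('a'): new char, reset run to 1
  Position 2 ('b'): new char, reset run to 1
  Position 3 ('a'): new char, reset run to 1
  Position 4 ('c'): new char, reset run to 1
  Position 5 ('c'): continues run of 'c', length=2
  Position 6 ('b'): new char, reset run to 1
  Position 7 ('c'): new char, reset run to 1
  Position 8 ('a'): new char, reset run to 1
  Position 9 ('a'): continues run of 'a', length=2
  Position 10 ('b'): new char, reset run to 1
  Position 11 ('b'): continues run of 'b', length=2
Longest run: 'c' with length 2

2


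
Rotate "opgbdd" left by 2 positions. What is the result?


Input: "opgbdd", rotate left by 2
First 2 characters: "op"
Remaining characters: "gbdd"
Concatenate remaining + first: "gbdd" + "op" = "gbddop"

gbddop


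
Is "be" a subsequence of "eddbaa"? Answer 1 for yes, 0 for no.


Check if "be" is a subsequence of "eddbaa"
Greedy scan:
  Position 0 ('e'): no match needed
  Position 1 ('d'): no match needed
  Position 2 ('d'): no match needed
  Position 3 ('b'): matches sub[0] = 'b'
  Position 4 ('a'): no match needed
  Position 5 ('a'): no match needed
Only matched 1/2 characters => not a subsequence

0


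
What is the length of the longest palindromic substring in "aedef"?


Input: "aedef"
Checking substrings for palindromes:
  [1:4] "ede" (len 3) => palindrome
Longest palindromic substring: "ede" with length 3

3


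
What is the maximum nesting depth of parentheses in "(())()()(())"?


Input: "(())()()(())"
Tracking depth:
  Position 0 '(': depth becomes 1
  Position 1 '(': depth becomes 2
  Position 2 ')': depth becomes 1
  Position 3 ')': depth becomes 0
  Position 4 '(': depth becomes 1
  Position 5 ')': depth becomes 0
  Position 6 '(': depth becomes 1
  Position 7 ')': depth becomes 0
  Position 8 '(': depth becomes 1
  Position 9 '(': depth becomes 2
  Position 10 ')': depth becomes 1
  Position 11 ')': depth becomes 0
Maximum depth reached: 2

2


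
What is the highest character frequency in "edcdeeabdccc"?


Input: edcdeeabdccc
Character counts:
  'a': 1
  'b': 1
  'c': 4
  'd': 3
  'e': 3
Maximum frequency: 4

4


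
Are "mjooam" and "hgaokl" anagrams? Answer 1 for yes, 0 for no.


Strings: "mjooam", "hgaokl"
Sorted first:  ajmmoo
Sorted second: aghklo
Differ at position 1: 'j' vs 'g' => not anagrams

0


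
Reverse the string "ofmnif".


Input: ofmnif
Reading characters right to left:
  Position 5: 'f'
  Position 4: 'i'
  Position 3: 'n'
  Position 2: 'm'
  Position 1: 'f'
  Position 0: 'o'
Reversed: finmfo

finmfo


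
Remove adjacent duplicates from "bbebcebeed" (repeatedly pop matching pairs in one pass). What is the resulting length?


Input: bbebcebeed
Stack-based adjacent duplicate removal:
  Read 'b': push. Stack: b
  Read 'b': matches stack top 'b' => pop. Stack: (empty)
  Read 'e': push. Stack: e
  Read 'b': push. Stack: eb
  Read 'c': push. Stack: ebc
  Read 'e': push. Stack: ebce
  Read 'b': push. Stack: ebceb
  Read 'e': push. Stack: ebcebe
  Read 'e': matches stack top 'e' => pop. Stack: ebceb
  Read 'd': push. Stack: ebcebd
Final stack: "ebcebd" (length 6)

6


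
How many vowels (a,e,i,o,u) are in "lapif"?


Input: lapif
Checking each character:
  'l' at position 0: consonant
  'a' at position 1: vowel (running total: 1)
  'p' at position 2: consonant
  'i' at position 3: vowel (running total: 2)
  'f' at position 4: consonant
Total vowels: 2

2


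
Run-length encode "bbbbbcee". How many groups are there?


Input: bbbbbcee
Scanning for consecutive runs:
  Group 1: 'b' x 5 (positions 0-4)
  Group 2: 'c' x 1 (positions 5-5)
  Group 3: 'e' x 2 (positions 6-7)
Total groups: 3

3


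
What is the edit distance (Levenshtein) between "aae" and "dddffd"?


Computing edit distance: "aae" -> "dddffd"
DP table:
           d    d    d    f    f    d
      0    1    2    3    4    5    6
  a   1    1    2    3    4    5    6
  a   2    2    2    3    4    5    6
  e   3    3    3    3    4    5    6
Edit distance = dp[3][6] = 6

6


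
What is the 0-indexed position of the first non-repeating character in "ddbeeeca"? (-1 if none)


Input: ddbeeeca
Character frequencies:
  'a': 1
  'b': 1
  'c': 1
  'd': 2
  'e': 3
Scanning left to right for freq == 1:
  Position 0 ('d'): freq=2, skip
  Position 1 ('d'): freq=2, skip
  Position 2 ('b'): unique! => answer = 2

2


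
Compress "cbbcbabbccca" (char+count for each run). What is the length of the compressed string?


Input: cbbcbabbccca
Runs:
  'c' x 1 => "c1"
  'b' x 2 => "b2"
  'c' x 1 => "c1"
  'b' x 1 => "b1"
  'a' x 1 => "a1"
  'b' x 2 => "b2"
  'c' x 3 => "c3"
  'a' x 1 => "a1"
Compressed: "c1b2c1b1a1b2c3a1"
Compressed length: 16

16


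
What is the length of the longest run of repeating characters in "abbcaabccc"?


Input: "abbcaabccc"
Scanning for longest run:
  Position 1 ('b'): new char, reset run to 1
  Position 2 ('b'): continues run of 'b', length=2
  Position 3 ('c'): new char, reset run to 1
  Position 4 ('a'): new char, reset run to 1
  Position 5 ('a'): continues run of 'a', length=2
  Position 6 ('b'): new char, reset run to 1
  Position 7 ('c'): new char, reset run to 1
  Position 8 ('c'): continues run of 'c', length=2
  Position 9 ('c'): continues run of 'c', length=3
Longest run: 'c' with length 3

3


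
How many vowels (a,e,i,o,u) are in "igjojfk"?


Input: igjojfk
Checking each character:
  'i' at position 0: vowel (running total: 1)
  'g' at position 1: consonant
  'j' at position 2: consonant
  'o' at position 3: vowel (running total: 2)
  'j' at position 4: consonant
  'f' at position 5: consonant
  'k' at position 6: consonant
Total vowels: 2

2


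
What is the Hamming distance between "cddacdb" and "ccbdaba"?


Comparing "cddacdb" and "ccbdaba" position by position:
  Position 0: 'c' vs 'c' => same
  Position 1: 'd' vs 'c' => differ
  Position 2: 'd' vs 'b' => differ
  Position 3: 'a' vs 'd' => differ
  Position 4: 'c' vs 'a' => differ
  Position 5: 'd' vs 'b' => differ
  Position 6: 'b' vs 'a' => differ
Total differences (Hamming distance): 6

6


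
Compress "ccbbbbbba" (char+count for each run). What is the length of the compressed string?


Input: ccbbbbbba
Runs:
  'c' x 2 => "c2"
  'b' x 6 => "b6"
  'a' x 1 => "a1"
Compressed: "c2b6a1"
Compressed length: 6

6


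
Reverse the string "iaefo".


Input: iaefo
Reading characters right to left:
  Position 4: 'o'
  Position 3: 'f'
  Position 2: 'e'
  Position 1: 'a'
  Position 0: 'i'
Reversed: ofeai

ofeai


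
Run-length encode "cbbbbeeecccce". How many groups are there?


Input: cbbbbeeecccce
Scanning for consecutive runs:
  Group 1: 'c' x 1 (positions 0-0)
  Group 2: 'b' x 4 (positions 1-4)
  Group 3: 'e' x 3 (positions 5-7)
  Group 4: 'c' x 4 (positions 8-11)
  Group 5: 'e' x 1 (positions 12-12)
Total groups: 5

5


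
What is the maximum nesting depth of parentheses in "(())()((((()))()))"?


Input: "(())()((((()))()))"
Tracking depth:
  Position 0 '(': depth becomes 1
  Position 1 '(': depth becomes 2
  Position 2 ')': depth becomes 1
  Position 3 ')': depth becomes 0
  Position 4 '(': depth becomes 1
  Position 5 ')': depth becomes 0
  Position 6 '(': depth becomes 1
  Position 7 '(': depth becomes 2
  Position 8 '(': depth becomes 3
  Position 9 '(': depth becomes 4
  Position 10 '(': depth becomes 5
  Position 11 ')': depth becomes 4
  Position 12 ')': depth becomes 3
  Position 13 ')': depth becomes 2
  Position 14 '(': depth becomes 3
  Position 15 ')': depth becomes 2
  Position 16 ')': depth becomes 1
  Position 17 ')': depth becomes 0
Maximum depth reached: 5

5


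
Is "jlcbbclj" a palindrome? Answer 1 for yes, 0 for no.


Input: jlcbbclj
Reversed: jlcbbclj
  Compare pos 0 ('j') with pos 7 ('j'): match
  Compare pos 1 ('l') with pos 6 ('l'): match
  Compare pos 2 ('c') with pos 5 ('c'): match
  Compare pos 3 ('b') with pos 4 ('b'): match
Result: palindrome

1


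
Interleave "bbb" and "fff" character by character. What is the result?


Interleaving "bbb" and "fff":
  Position 0: 'b' from first, 'f' from second => "bf"
  Position 1: 'b' from first, 'f' from second => "bf"
  Position 2: 'b' from first, 'f' from second => "bf"
Result: bfbfbf

bfbfbf


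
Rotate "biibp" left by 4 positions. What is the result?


Input: "biibp", rotate left by 4
First 4 characters: "biib"
Remaining characters: "p"
Concatenate remaining + first: "p" + "biib" = "pbiib"

pbiib


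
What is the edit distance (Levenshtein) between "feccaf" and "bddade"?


Computing edit distance: "feccaf" -> "bddade"
DP table:
           b    d    d    a    d    e
      0    1    2    3    4    5    6
  f   1    1    2    3    4    5    6
  e   2    2    2    3    4    5    5
  c   3    3    3    3    4    5    6
  c   4    4    4    4    4    5    6
  a   5    5    5    5    4    5    6
  f   6    6    6    6    5    5    6
Edit distance = dp[6][6] = 6

6


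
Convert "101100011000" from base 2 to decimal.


Input: "101100011000" in base 2
Positional expansion:
  Digit '1' (value 1) x 2^11 = 2048
  Digit '0' (value 0) x 2^10 = 0
  Digit '1' (value 1) x 2^9 = 512
  Digit '1' (value 1) x 2^8 = 256
  Digit '0' (value 0) x 2^7 = 0
  Digit '0' (value 0) x 2^6 = 0
  Digit '0' (value 0) x 2^5 = 0
  Digit '1' (value 1) x 2^4 = 16
  Digit '1' (value 1) x 2^3 = 8
  Digit '0' (value 0) x 2^2 = 0
  Digit '0' (value 0) x 2^1 = 0
  Digit '0' (value 0) x 2^0 = 0
Sum = 2840

2840


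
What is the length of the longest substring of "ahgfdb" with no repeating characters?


Input: "ahgfdb"
Sliding window (track last position of each char):
  Position 0 ('a'): window [0,0] length 1 -- new best
  Position 1 ('h'): window [0,1] length 2 -- new best
  Position 2 ('g'): window [0,2] length 3 -- new best
  Position 3 ('f'): window [0,3] length 4 -- new best
  Position 4 ('d'): window [0,4] length 5 -- new best
  Position 5 ('b'): window [0,5] length 6 -- new best
Longest substring with no repeats: "ahgfdb" with length 6

6


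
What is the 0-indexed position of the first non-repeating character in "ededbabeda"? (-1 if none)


Input: ededbabeda
Character frequencies:
  'a': 2
  'b': 2
  'd': 3
  'e': 3
Scanning left to right for freq == 1:
  Position 0 ('e'): freq=3, skip
  Position 1 ('d'): freq=3, skip
  Position 2 ('e'): freq=3, skip
  Position 3 ('d'): freq=3, skip
  Position 4 ('b'): freq=2, skip
  Position 5 ('a'): freq=2, skip
  Position 6 ('b'): freq=2, skip
  Position 7 ('e'): freq=3, skip
  Position 8 ('d'): freq=3, skip
  Position 9 ('a'): freq=2, skip
  No unique character found => answer = -1

-1


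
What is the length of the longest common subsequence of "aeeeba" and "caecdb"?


LCS of "aeeeba" and "caecdb"
DP table:
           c    a    e    c    d    b
      0    0    0    0    0    0    0
  a   0    0    1    1    1    1    1
  e   0    0    1    2    2    2    2
  e   0    0    1    2    2    2    2
  e   0    0    1    2    2    2    2
  b   0    0    1    2    2    2    3
  a   0    0    1    2    2    2    3
LCS length = dp[6][6] = 3

3


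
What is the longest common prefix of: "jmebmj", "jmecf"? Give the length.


Words: jmebmj, jmecf
  Position 0: all 'j' => match
  Position 1: all 'm' => match
  Position 2: all 'e' => match
  Position 3: ('b', 'c') => mismatch, stop
LCP = "jme" (length 3)

3


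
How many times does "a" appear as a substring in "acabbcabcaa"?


Searching for "a" in "acabbcabcaa"
Scanning each position:
  Position 0: "a" => MATCH
  Position 1: "c" => no
  Position 2: "a" => MATCH
  Position 3: "b" => no
  Position 4: "b" => no
  Position 5: "c" => no
  Position 6: "a" => MATCH
  Position 7: "b" => no
  Position 8: "c" => no
  Position 9: "a" => MATCH
  Position 10: "a" => MATCH
Total occurrences: 5

5


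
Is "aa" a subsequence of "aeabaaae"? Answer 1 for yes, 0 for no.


Check if "aa" is a subsequence of "aeabaaae"
Greedy scan:
  Position 0 ('a'): matches sub[0] = 'a'
  Position 1 ('e'): no match needed
  Position 2 ('a'): matches sub[1] = 'a'
  Position 3 ('b'): no match needed
  Position 4 ('a'): no match needed
  Position 5 ('a'): no match needed
  Position 6 ('a'): no match needed
  Position 7 ('e'): no match needed
All 2 characters matched => is a subsequence

1


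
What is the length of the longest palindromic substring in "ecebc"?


Input: "ecebc"
Checking substrings for palindromes:
  [0:3] "ece" (len 3) => palindrome
Longest palindromic substring: "ece" with length 3

3


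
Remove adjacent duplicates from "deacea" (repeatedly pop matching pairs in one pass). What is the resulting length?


Input: deacea
Stack-based adjacent duplicate removal:
  Read 'd': push. Stack: d
  Read 'e': push. Stack: de
  Read 'a': push. Stack: dea
  Read 'c': push. Stack: deac
  Read 'e': push. Stack: deace
  Read 'a': push. Stack: deacea
Final stack: "deacea" (length 6)

6


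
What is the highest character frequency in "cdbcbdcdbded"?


Input: cdbcbdcdbded
Character counts:
  'b': 3
  'c': 3
  'd': 5
  'e': 1
Maximum frequency: 5

5


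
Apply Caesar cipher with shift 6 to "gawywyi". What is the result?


Caesar cipher: shift "gawywyi" by 6
  'g' (pos 6) + 6 = pos 12 = 'm'
  'a' (pos 0) + 6 = pos 6 = 'g'
  'w' (pos 22) + 6 = pos 2 = 'c'
  'y' (pos 24) + 6 = pos 4 = 'e'
  'w' (pos 22) + 6 = pos 2 = 'c'
  'y' (pos 24) + 6 = pos 4 = 'e'
  'i' (pos 8) + 6 = pos 14 = 'o'
Result: mgceceo

mgceceo


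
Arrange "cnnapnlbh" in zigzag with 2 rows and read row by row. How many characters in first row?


Zigzag "cnnapnlbh" into 2 rows:
Placing characters:
  'c' => row 0
  'n' => row 1
  'n' => row 0
  'a' => row 1
  'p' => row 0
  'n' => row 1
  'l' => row 0
  'b' => row 1
  'h' => row 0
Rows:
  Row 0: "cnplh"
  Row 1: "nanb"
First row length: 5

5


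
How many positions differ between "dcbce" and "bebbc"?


Comparing "dcbce" and "bebbc" position by position:
  Position 0: 'd' vs 'b' => DIFFER
  Position 1: 'c' vs 'e' => DIFFER
  Position 2: 'b' vs 'b' => same
  Position 3: 'c' vs 'b' => DIFFER
  Position 4: 'e' vs 'c' => DIFFER
Positions that differ: 4

4


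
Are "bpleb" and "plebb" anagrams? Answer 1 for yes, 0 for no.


Strings: "bpleb", "plebb"
Sorted first:  bbelp
Sorted second: bbelp
Sorted forms match => anagrams

1


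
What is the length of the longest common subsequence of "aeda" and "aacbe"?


LCS of "aeda" and "aacbe"
DP table:
           a    a    c    b    e
      0    0    0    0    0    0
  a   0    1    1    1    1    1
  e   0    1    1    1    1    2
  d   0    1    1    1    1    2
  a   0    1    2    2    2    2
LCS length = dp[4][5] = 2

2


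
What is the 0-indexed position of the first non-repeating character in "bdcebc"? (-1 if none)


Input: bdcebc
Character frequencies:
  'b': 2
  'c': 2
  'd': 1
  'e': 1
Scanning left to right for freq == 1:
  Position 0 ('b'): freq=2, skip
  Position 1 ('d'): unique! => answer = 1

1


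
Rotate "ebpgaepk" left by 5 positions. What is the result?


Input: "ebpgaepk", rotate left by 5
First 5 characters: "ebpga"
Remaining characters: "epk"
Concatenate remaining + first: "epk" + "ebpga" = "epkebpga"

epkebpga


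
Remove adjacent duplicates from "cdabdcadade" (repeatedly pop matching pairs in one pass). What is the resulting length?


Input: cdabdcadade
Stack-based adjacent duplicate removal:
  Read 'c': push. Stack: c
  Read 'd': push. Stack: cd
  Read 'a': push. Stack: cda
  Read 'b': push. Stack: cdab
  Read 'd': push. Stack: cdabd
  Read 'c': push. Stack: cdabdc
  Read 'a': push. Stack: cdabdca
  Read 'd': push. Stack: cdabdcad
  Read 'a': push. Stack: cdabdcada
  Read 'd': push. Stack: cdabdcadad
  Read 'e': push. Stack: cdabdcadade
Final stack: "cdabdcadade" (length 11)

11


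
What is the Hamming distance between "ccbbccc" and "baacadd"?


Comparing "ccbbccc" and "baacadd" position by position:
  Position 0: 'c' vs 'b' => differ
  Position 1: 'c' vs 'a' => differ
  Position 2: 'b' vs 'a' => differ
  Position 3: 'b' vs 'c' => differ
  Position 4: 'c' vs 'a' => differ
  Position 5: 'c' vs 'd' => differ
  Position 6: 'c' vs 'd' => differ
Total differences (Hamming distance): 7

7


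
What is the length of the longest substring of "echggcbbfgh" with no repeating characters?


Input: "echggcbbfgh"
Sliding window (track last position of each char):
  Position 0 ('e'): window [0,0] length 1 -- new best
  Position 1 ('c'): window [0,1] length 2 -- new best
  Position 2 ('h'): window [0,2] length 3 -- new best
  Position 3 ('g'): window [0,3] length 4 -- new best
  Position 4 ('g'): repeat (last at 3), move window start to 4
  Position 4 ('g'): window [4,4] length 1
  Position 5 ('c'): window [4,5] length 2
  Position 6 ('b'): window [4,6] length 3
  Position 7 ('b'): repeat (last at 6), move window start to 7
  Position 7 ('b'): window [7,7] length 1
  Position 8 ('f'): window [7,8] length 2
  Position 9 ('g'): window [7,9] length 3
  Position 10 ('h'): window [7,10] length 4
Longest substring with no repeats: "echg" with length 4

4


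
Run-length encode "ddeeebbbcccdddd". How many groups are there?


Input: ddeeebbbcccdddd
Scanning for consecutive runs:
  Group 1: 'd' x 2 (positions 0-1)
  Group 2: 'e' x 3 (positions 2-4)
  Group 3: 'b' x 3 (positions 5-7)
  Group 4: 'c' x 3 (positions 8-10)
  Group 5: 'd' x 4 (positions 11-14)
Total groups: 5

5


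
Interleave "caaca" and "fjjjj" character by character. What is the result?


Interleaving "caaca" and "fjjjj":
  Position 0: 'c' from first, 'f' from second => "cf"
  Position 1: 'a' from first, 'j' from second => "aj"
  Position 2: 'a' from first, 'j' from second => "aj"
  Position 3: 'c' from first, 'j' from second => "cj"
  Position 4: 'a' from first, 'j' from second => "aj"
Result: cfajajcjaj

cfajajcjaj


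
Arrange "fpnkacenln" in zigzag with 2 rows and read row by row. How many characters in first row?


Zigzag "fpnkacenln" into 2 rows:
Placing characters:
  'f' => row 0
  'p' => row 1
  'n' => row 0
  'k' => row 1
  'a' => row 0
  'c' => row 1
  'e' => row 0
  'n' => row 1
  'l' => row 0
  'n' => row 1
Rows:
  Row 0: "fnael"
  Row 1: "pkcnn"
First row length: 5

5


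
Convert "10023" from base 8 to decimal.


Input: "10023" in base 8
Positional expansion:
  Digit '1' (value 1) x 8^4 = 4096
  Digit '0' (value 0) x 8^3 = 0
  Digit '0' (value 0) x 8^2 = 0
  Digit '2' (value 2) x 8^1 = 16
  Digit '3' (value 3) x 8^0 = 3
Sum = 4115

4115


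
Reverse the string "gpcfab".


Input: gpcfab
Reading characters right to left:
  Position 5: 'b'
  Position 4: 'a'
  Position 3: 'f'
  Position 2: 'c'
  Position 1: 'p'
  Position 0: 'g'
Reversed: bafcpg

bafcpg


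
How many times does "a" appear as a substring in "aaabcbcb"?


Searching for "a" in "aaabcbcb"
Scanning each position:
  Position 0: "a" => MATCH
  Position 1: "a" => MATCH
  Position 2: "a" => MATCH
  Position 3: "b" => no
  Position 4: "c" => no
  Position 5: "b" => no
  Position 6: "c" => no
  Position 7: "b" => no
Total occurrences: 3

3


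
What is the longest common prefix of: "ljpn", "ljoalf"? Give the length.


Words: ljpn, ljoalf
  Position 0: all 'l' => match
  Position 1: all 'j' => match
  Position 2: ('p', 'o') => mismatch, stop
LCP = "lj" (length 2)

2


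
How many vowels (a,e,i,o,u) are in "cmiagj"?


Input: cmiagj
Checking each character:
  'c' at position 0: consonant
  'm' at position 1: consonant
  'i' at position 2: vowel (running total: 1)
  'a' at position 3: vowel (running total: 2)
  'g' at position 4: consonant
  'j' at position 5: consonant
Total vowels: 2

2


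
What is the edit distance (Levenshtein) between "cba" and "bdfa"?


Computing edit distance: "cba" -> "bdfa"
DP table:
           b    d    f    a
      0    1    2    3    4
  c   1    1    2    3    4
  b   2    1    2    3    4
  a   3    2    2    3    3
Edit distance = dp[3][4] = 3

3


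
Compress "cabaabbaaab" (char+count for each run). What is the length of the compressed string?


Input: cabaabbaaab
Runs:
  'c' x 1 => "c1"
  'a' x 1 => "a1"
  'b' x 1 => "b1"
  'a' x 2 => "a2"
  'b' x 2 => "b2"
  'a' x 3 => "a3"
  'b' x 1 => "b1"
Compressed: "c1a1b1a2b2a3b1"
Compressed length: 14

14


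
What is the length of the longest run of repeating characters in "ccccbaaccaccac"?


Input: "ccccbaaccaccac"
Scanning for longest run:
  Position 1 ('c'): continues run of 'c', length=2
  Position 2 ('c'): continues run of 'c', length=3
  Position 3 ('c'): continues run of 'c', length=4
  Position 4 ('b'): new char, reset run to 1
  Position 5 ('a'): new char, reset run to 1
  Position 6 ('a'): continues run of 'a', length=2
  Position 7 ('c'): new char, reset run to 1
  Position 8 ('c'): continues run of 'c', length=2
  Position 9 ('a'): new char, reset run to 1
  Position 10 ('c'): new char, reset run to 1
  Position 11 ('c'): continues run of 'c', length=2
  Position 12 ('a'): new char, reset run to 1
  Position 13 ('c'): new char, reset run to 1
Longest run: 'c' with length 4

4


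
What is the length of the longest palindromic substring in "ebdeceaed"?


Input: "ebdeceaed"
Checking substrings for palindromes:
  [3:6] "ece" (len 3) => palindrome
  [5:8] "eae" (len 3) => palindrome
Longest palindromic substring: "ece" with length 3

3


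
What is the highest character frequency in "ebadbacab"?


Input: ebadbacab
Character counts:
  'a': 3
  'b': 3
  'c': 1
  'd': 1
  'e': 1
Maximum frequency: 3

3


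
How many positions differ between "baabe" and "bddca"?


Comparing "baabe" and "bddca" position by position:
  Position 0: 'b' vs 'b' => same
  Position 1: 'a' vs 'd' => DIFFER
  Position 2: 'a' vs 'd' => DIFFER
  Position 3: 'b' vs 'c' => DIFFER
  Position 4: 'e' vs 'a' => DIFFER
Positions that differ: 4

4


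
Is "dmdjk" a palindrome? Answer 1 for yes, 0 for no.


Input: dmdjk
Reversed: kjdmd
  Compare pos 0 ('d') with pos 4 ('k'): MISMATCH
  Compare pos 1 ('m') with pos 3 ('j'): MISMATCH
Result: not a palindrome

0


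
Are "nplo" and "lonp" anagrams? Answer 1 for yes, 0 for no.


Strings: "nplo", "lonp"
Sorted first:  lnop
Sorted second: lnop
Sorted forms match => anagrams

1


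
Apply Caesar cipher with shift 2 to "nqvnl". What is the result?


Caesar cipher: shift "nqvnl" by 2
  'n' (pos 13) + 2 = pos 15 = 'p'
  'q' (pos 16) + 2 = pos 18 = 's'
  'v' (pos 21) + 2 = pos 23 = 'x'
  'n' (pos 13) + 2 = pos 15 = 'p'
  'l' (pos 11) + 2 = pos 13 = 'n'
Result: psxpn

psxpn


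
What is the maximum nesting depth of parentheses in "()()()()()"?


Input: "()()()()()"
Tracking depth:
  Position 0 '(': depth becomes 1
  Position 1 ')': depth becomes 0
  Position 2 '(': depth becomes 1
  Position 3 ')': depth becomes 0
  Position 4 '(': depth becomes 1
  Position 5 ')': depth becomes 0
  Position 6 '(': depth becomes 1
  Position 7 ')': depth becomes 0
  Position 8 '(': depth becomes 1
  Position 9 ')': depth becomes 0
Maximum depth reached: 1

1


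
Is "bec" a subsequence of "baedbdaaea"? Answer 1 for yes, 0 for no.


Check if "bec" is a subsequence of "baedbdaaea"
Greedy scan:
  Position 0 ('b'): matches sub[0] = 'b'
  Position 1 ('a'): no match needed
  Position 2 ('e'): matches sub[1] = 'e'
  Position 3 ('d'): no match needed
  Position 4 ('b'): no match needed
  Position 5 ('d'): no match needed
  Position 6 ('a'): no match needed
  Position 7 ('a'): no match needed
  Position 8 ('e'): no match needed
  Position 9 ('a'): no match needed
Only matched 2/3 characters => not a subsequence

0


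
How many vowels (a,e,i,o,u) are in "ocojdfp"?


Input: ocojdfp
Checking each character:
  'o' at position 0: vowel (running total: 1)
  'c' at position 1: consonant
  'o' at position 2: vowel (running total: 2)
  'j' at position 3: consonant
  'd' at position 4: consonant
  'f' at position 5: consonant
  'p' at position 6: consonant
Total vowels: 2

2


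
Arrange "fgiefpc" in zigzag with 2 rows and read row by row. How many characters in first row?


Zigzag "fgiefpc" into 2 rows:
Placing characters:
  'f' => row 0
  'g' => row 1
  'i' => row 0
  'e' => row 1
  'f' => row 0
  'p' => row 1
  'c' => row 0
Rows:
  Row 0: "fifc"
  Row 1: "gep"
First row length: 4

4


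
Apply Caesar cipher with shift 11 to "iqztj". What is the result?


Caesar cipher: shift "iqztj" by 11
  'i' (pos 8) + 11 = pos 19 = 't'
  'q' (pos 16) + 11 = pos 1 = 'b'
  'z' (pos 25) + 11 = pos 10 = 'k'
  't' (pos 19) + 11 = pos 4 = 'e'
  'j' (pos 9) + 11 = pos 20 = 'u'
Result: tbkeu

tbkeu


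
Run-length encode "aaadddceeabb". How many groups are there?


Input: aaadddceeabb
Scanning for consecutive runs:
  Group 1: 'a' x 3 (positions 0-2)
  Group 2: 'd' x 3 (positions 3-5)
  Group 3: 'c' x 1 (positions 6-6)
  Group 4: 'e' x 2 (positions 7-8)
  Group 5: 'a' x 1 (positions 9-9)
  Group 6: 'b' x 2 (positions 10-11)
Total groups: 6

6


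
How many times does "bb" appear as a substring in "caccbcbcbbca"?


Searching for "bb" in "caccbcbcbbca"
Scanning each position:
  Position 0: "ca" => no
  Position 1: "ac" => no
  Position 2: "cc" => no
  Position 3: "cb" => no
  Position 4: "bc" => no
  Position 5: "cb" => no
  Position 6: "bc" => no
  Position 7: "cb" => no
  Position 8: "bb" => MATCH
  Position 9: "bc" => no
  Position 10: "ca" => no
Total occurrences: 1

1


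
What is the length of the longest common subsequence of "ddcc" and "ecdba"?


LCS of "ddcc" and "ecdba"
DP table:
           e    c    d    b    a
      0    0    0    0    0    0
  d   0    0    0    1    1    1
  d   0    0    0    1    1    1
  c   0    0    1    1    1    1
  c   0    0    1    1    1    1
LCS length = dp[4][5] = 1

1


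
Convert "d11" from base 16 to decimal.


Input: "d11" in base 16
Positional expansion:
  Digit 'd' (value 13) x 16^2 = 3328
  Digit '1' (value 1) x 16^1 = 16
  Digit '1' (value 1) x 16^0 = 1
Sum = 3345

3345


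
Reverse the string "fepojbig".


Input: fepojbig
Reading characters right to left:
  Position 7: 'g'
  Position 6: 'i'
  Position 5: 'b'
  Position 4: 'j'
  Position 3: 'o'
  Position 2: 'p'
  Position 1: 'e'
  Position 0: 'f'
Reversed: gibjopef

gibjopef


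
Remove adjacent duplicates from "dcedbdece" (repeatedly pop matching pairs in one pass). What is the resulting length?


Input: dcedbdece
Stack-based adjacent duplicate removal:
  Read 'd': push. Stack: d
  Read 'c': push. Stack: dc
  Read 'e': push. Stack: dce
  Read 'd': push. Stack: dced
  Read 'b': push. Stack: dcedb
  Read 'd': push. Stack: dcedbd
  Read 'e': push. Stack: dcedbde
  Read 'c': push. Stack: dcedbdec
  Read 'e': push. Stack: dcedbdece
Final stack: "dcedbdece" (length 9)

9


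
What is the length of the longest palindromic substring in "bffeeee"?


Input: "bffeeee"
Checking substrings for palindromes:
  [3:7] "eeee" (len 4) => palindrome
  [3:6] "eee" (len 3) => palindrome
  [4:7] "eee" (len 3) => palindrome
  [1:3] "ff" (len 2) => palindrome
  [3:5] "ee" (len 2) => palindrome
  [4:6] "ee" (len 2) => palindrome
Longest palindromic substring: "eeee" with length 4

4


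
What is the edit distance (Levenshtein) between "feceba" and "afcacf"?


Computing edit distance: "feceba" -> "afcacf"
DP table:
           a    f    c    a    c    f
      0    1    2    3    4    5    6
  f   1    1    1    2    3    4    5
  e   2    2    2    2    3    4    5
  c   3    3    3    2    3    3    4
  e   4    4    4    3    3    4    4
  b   5    5    5    4    4    4    5
  a   6    5    6    5    4    5    5
Edit distance = dp[6][6] = 5

5


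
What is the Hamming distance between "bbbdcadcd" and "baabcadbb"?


Comparing "bbbdcadcd" and "baabcadbb" position by position:
  Position 0: 'b' vs 'b' => same
  Position 1: 'b' vs 'a' => differ
  Position 2: 'b' vs 'a' => differ
  Position 3: 'd' vs 'b' => differ
  Position 4: 'c' vs 'c' => same
  Position 5: 'a' vs 'a' => same
  Position 6: 'd' vs 'd' => same
  Position 7: 'c' vs 'b' => differ
  Position 8: 'd' vs 'b' => differ
Total differences (Hamming distance): 5

5


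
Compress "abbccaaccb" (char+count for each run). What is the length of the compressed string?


Input: abbccaaccb
Runs:
  'a' x 1 => "a1"
  'b' x 2 => "b2"
  'c' x 2 => "c2"
  'a' x 2 => "a2"
  'c' x 2 => "c2"
  'b' x 1 => "b1"
Compressed: "a1b2c2a2c2b1"
Compressed length: 12

12


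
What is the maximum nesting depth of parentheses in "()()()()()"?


Input: "()()()()()"
Tracking depth:
  Position 0 '(': depth becomes 1
  Position 1 ')': depth becomes 0
  Position 2 '(': depth becomes 1
  Position 3 ')': depth becomes 0
  Position 4 '(': depth becomes 1
  Position 5 ')': depth becomes 0
  Position 6 '(': depth becomes 1
  Position 7 ')': depth becomes 0
  Position 8 '(': depth becomes 1
  Position 9 ')': depth becomes 0
Maximum depth reached: 1

1


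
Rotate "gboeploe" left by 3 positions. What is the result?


Input: "gboeploe", rotate left by 3
First 3 characters: "gbo"
Remaining characters: "eploe"
Concatenate remaining + first: "eploe" + "gbo" = "eploegbo"

eploegbo


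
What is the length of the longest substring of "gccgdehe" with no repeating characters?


Input: "gccgdehe"
Sliding window (track last position of each char):
  Position 0 ('g'): window [0,0] length 1 -- new best
  Position 1 ('c'): window [0,1] length 2 -- new best
  Position 2 ('c'): repeat (last at 1), move window start to 2
  Position 2 ('c'): window [2,2] length 1
  Position 3 ('g'): window [2,3] length 2
  Position 4 ('d'): window [2,4] length 3 -- new best
  Position 5 ('e'): window [2,5] length 4 -- new best
  Position 6 ('h'): window [2,6] length 5 -- new best
  Position 7 ('e'): repeat (last at 5), move window start to 6
  Position 7 ('e'): window [6,7] length 2
Longest substring with no repeats: "cgdeh" with length 5

5


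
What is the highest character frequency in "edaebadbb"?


Input: edaebadbb
Character counts:
  'a': 2
  'b': 3
  'd': 2
  'e': 2
Maximum frequency: 3

3


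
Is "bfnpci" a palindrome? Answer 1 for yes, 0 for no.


Input: bfnpci
Reversed: icpnfb
  Compare pos 0 ('b') with pos 5 ('i'): MISMATCH
  Compare pos 1 ('f') with pos 4 ('c'): MISMATCH
  Compare pos 2 ('n') with pos 3 ('p'): MISMATCH
Result: not a palindrome

0


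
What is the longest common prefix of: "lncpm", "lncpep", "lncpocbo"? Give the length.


Words: lncpm, lncpep, lncpocbo
  Position 0: all 'l' => match
  Position 1: all 'n' => match
  Position 2: all 'c' => match
  Position 3: all 'p' => match
  Position 4: ('m', 'e', 'o') => mismatch, stop
LCP = "lncp" (length 4)

4


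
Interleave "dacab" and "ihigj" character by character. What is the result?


Interleaving "dacab" and "ihigj":
  Position 0: 'd' from first, 'i' from second => "di"
  Position 1: 'a' from first, 'h' from second => "ah"
  Position 2: 'c' from first, 'i' from second => "ci"
  Position 3: 'a' from first, 'g' from second => "ag"
  Position 4: 'b' from first, 'j' from second => "bj"
Result: diahciagbj

diahciagbj


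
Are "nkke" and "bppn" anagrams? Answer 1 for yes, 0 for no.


Strings: "nkke", "bppn"
Sorted first:  ekkn
Sorted second: bnpp
Differ at position 0: 'e' vs 'b' => not anagrams

0


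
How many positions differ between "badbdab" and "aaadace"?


Comparing "badbdab" and "aaadace" position by position:
  Position 0: 'b' vs 'a' => DIFFER
  Position 1: 'a' vs 'a' => same
  Position 2: 'd' vs 'a' => DIFFER
  Position 3: 'b' vs 'd' => DIFFER
  Position 4: 'd' vs 'a' => DIFFER
  Position 5: 'a' vs 'c' => DIFFER
  Position 6: 'b' vs 'e' => DIFFER
Positions that differ: 6

6


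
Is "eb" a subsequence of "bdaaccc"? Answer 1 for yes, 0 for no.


Check if "eb" is a subsequence of "bdaaccc"
Greedy scan:
  Position 0 ('b'): no match needed
  Position 1 ('d'): no match needed
  Position 2 ('a'): no match needed
  Position 3 ('a'): no match needed
  Position 4 ('c'): no match needed
  Position 5 ('c'): no match needed
  Position 6 ('c'): no match needed
Only matched 0/2 characters => not a subsequence

0


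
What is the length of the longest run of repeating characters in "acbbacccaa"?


Input: "acbbacccaa"
Scanning for longest run:
  Position 1 ('c'): new char, reset run to 1
  Position 2 ('b'): new char, reset run to 1
  Position 3 ('b'): continues run of 'b', length=2
  Position 4 ('a'): new char, reset run to 1
  Position 5 ('c'): new char, reset run to 1
  Position 6 ('c'): continues run of 'c', length=2
  Position 7 ('c'): continues run of 'c', length=3
  Position 8 ('a'): new char, reset run to 1
  Position 9 ('a'): continues run of 'a', length=2
Longest run: 'c' with length 3

3


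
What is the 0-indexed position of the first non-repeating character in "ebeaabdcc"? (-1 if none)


Input: ebeaabdcc
Character frequencies:
  'a': 2
  'b': 2
  'c': 2
  'd': 1
  'e': 2
Scanning left to right for freq == 1:
  Position 0 ('e'): freq=2, skip
  Position 1 ('b'): freq=2, skip
  Position 2 ('e'): freq=2, skip
  Position 3 ('a'): freq=2, skip
  Position 4 ('a'): freq=2, skip
  Position 5 ('b'): freq=2, skip
  Position 6 ('d'): unique! => answer = 6

6


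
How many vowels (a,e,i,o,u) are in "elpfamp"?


Input: elpfamp
Checking each character:
  'e' at position 0: vowel (running total: 1)
  'l' at position 1: consonant
  'p' at position 2: consonant
  'f' at position 3: consonant
  'a' at position 4: vowel (running total: 2)
  'm' at position 5: consonant
  'p' at position 6: consonant
Total vowels: 2

2


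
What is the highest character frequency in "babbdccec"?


Input: babbdccec
Character counts:
  'a': 1
  'b': 3
  'c': 3
  'd': 1
  'e': 1
Maximum frequency: 3

3


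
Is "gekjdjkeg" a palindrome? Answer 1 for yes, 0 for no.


Input: gekjdjkeg
Reversed: gekjdjkeg
  Compare pos 0 ('g') with pos 8 ('g'): match
  Compare pos 1 ('e') with pos 7 ('e'): match
  Compare pos 2 ('k') with pos 6 ('k'): match
  Compare pos 3 ('j') with pos 5 ('j'): match
Result: palindrome

1


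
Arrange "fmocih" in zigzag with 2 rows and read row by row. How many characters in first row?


Zigzag "fmocih" into 2 rows:
Placing characters:
  'f' => row 0
  'm' => row 1
  'o' => row 0
  'c' => row 1
  'i' => row 0
  'h' => row 1
Rows:
  Row 0: "foi"
  Row 1: "mch"
First row length: 3

3


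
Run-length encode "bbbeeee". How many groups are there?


Input: bbbeeee
Scanning for consecutive runs:
  Group 1: 'b' x 3 (positions 0-2)
  Group 2: 'e' x 4 (positions 3-6)
Total groups: 2

2
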